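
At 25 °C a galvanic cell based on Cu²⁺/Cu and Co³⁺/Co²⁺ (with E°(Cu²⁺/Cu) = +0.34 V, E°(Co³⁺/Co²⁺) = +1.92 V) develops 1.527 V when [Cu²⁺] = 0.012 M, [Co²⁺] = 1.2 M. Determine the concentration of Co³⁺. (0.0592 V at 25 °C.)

From the Nernst equation, log Q = n(E° − E)/0.0592 = 2(1.58 − 1.527)/0.0592 = 1.791, so Q = 61.7.
With Q = [Cu²⁺]·[Co²⁺]^2/[Co³⁺]^2 and the known concentrations, [Co³⁺]^2 in the denominator gives [Co³⁺] = 0.017 M.

0.017 M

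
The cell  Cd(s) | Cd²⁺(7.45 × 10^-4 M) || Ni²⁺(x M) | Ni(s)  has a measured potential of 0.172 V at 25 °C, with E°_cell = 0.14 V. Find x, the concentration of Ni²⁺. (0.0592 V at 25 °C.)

0.009 M

From the Nernst equation, log Q = n(E° − E)/0.0592 = 2(0.14 − 0.172)/0.0592 = -1.081, so Q = 0.0830.
With Q = [Cd²⁺]/[Ni²⁺] and the known concentrations, [Ni²⁺] in the denominator gives [Ni²⁺] = 0.009 M.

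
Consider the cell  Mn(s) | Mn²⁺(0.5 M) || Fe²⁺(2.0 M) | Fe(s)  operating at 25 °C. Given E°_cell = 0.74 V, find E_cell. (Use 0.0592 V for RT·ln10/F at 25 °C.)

Balancing electrons gives n = 2; the reaction quotient is Q = [Mn²⁺]/[Fe²⁺] = 0.250.
At 25 °C, E = E° − (0.0592/n) log Q = 0.74 − (0.0592/2)(-0.602) = 0.740 + 0.018 = 0.758 V.

0.758 V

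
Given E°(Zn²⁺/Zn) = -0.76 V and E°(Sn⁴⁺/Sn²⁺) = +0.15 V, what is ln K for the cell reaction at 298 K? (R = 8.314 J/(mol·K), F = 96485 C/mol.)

E°_cell = +0.15 − (-0.76) = 0.91 V, with n = 2 electrons transferred.
At equilibrium E = 0, so the Nernst equation gives ln K = nFE°/RT = (2)(96485)(0.91)/((8.314)(298)) = 70.88.

ln K = 70.9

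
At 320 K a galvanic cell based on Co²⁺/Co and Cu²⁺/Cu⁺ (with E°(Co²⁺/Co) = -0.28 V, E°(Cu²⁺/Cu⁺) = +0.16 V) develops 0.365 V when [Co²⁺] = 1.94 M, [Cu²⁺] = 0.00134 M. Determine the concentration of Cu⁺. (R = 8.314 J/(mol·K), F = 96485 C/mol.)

From the Nernst equation, ln Q = nF(E° − E)/RT = 2×96485×(0.44 − 0.365)/(8.314×320) = 5.440, so Q = 230.
With Q = [Co²⁺]·[Cu⁺]^2/[Cu²⁺]^2 and the known concentrations, [Cu⁺]^2 in the numerator gives [Cu⁺] = 0.015 M.

0.015 M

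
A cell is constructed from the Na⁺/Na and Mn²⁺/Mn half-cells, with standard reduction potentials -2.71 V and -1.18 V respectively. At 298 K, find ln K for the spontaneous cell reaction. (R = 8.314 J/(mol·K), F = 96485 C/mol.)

E°_cell = -1.18 − (-2.71) = 1.53 V, with n = 2 electrons transferred.
At equilibrium E = 0, so the Nernst equation gives ln K = nFE°/RT = (2)(96485)(1.53)/((8.314)(298)) = 119.17.

ln K = 119.2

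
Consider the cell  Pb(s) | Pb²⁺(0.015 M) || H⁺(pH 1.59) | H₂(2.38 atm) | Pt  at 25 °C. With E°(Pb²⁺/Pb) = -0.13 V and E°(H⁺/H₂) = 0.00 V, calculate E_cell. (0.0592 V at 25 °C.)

0.079 V

The hydrogen couple is the cathode, so E°_cell = 0.13 V; n = 2.
[H⁺] = 10^(−1.59) = 0.026 M, and Q = [Pb²⁺]·P(H₂) / [H⁺]^2 = 54.0.
E = E° − (0.0592/2) log Q = 0.13 − (0.0592/2)(1.733) = 0.079 V.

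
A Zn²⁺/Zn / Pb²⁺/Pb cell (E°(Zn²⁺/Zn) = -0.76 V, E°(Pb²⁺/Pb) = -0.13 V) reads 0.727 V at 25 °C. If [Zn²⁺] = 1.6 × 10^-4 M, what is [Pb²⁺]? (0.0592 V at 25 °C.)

From the Nernst equation, log Q = n(E° − E)/0.0592 = 2(0.63 − 0.727)/0.0592 = -3.277, so Q = 5.28 × 10^-4.
With Q = [Zn²⁺]/[Pb²⁺] and the known concentrations, [Pb²⁺] in the denominator gives [Pb²⁺] = 0.3 M.

0.3 M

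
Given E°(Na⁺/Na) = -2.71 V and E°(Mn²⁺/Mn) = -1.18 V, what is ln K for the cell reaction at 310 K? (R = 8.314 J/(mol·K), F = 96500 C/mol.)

E°_cell = -1.18 − (-2.71) = 1.53 V, with n = 2 electrons transferred.
At equilibrium E = 0, so the Nernst equation gives ln K = nFE°/RT = (2)(96500)(1.53)/((8.314)(310)) = 114.57.

ln K = 114.6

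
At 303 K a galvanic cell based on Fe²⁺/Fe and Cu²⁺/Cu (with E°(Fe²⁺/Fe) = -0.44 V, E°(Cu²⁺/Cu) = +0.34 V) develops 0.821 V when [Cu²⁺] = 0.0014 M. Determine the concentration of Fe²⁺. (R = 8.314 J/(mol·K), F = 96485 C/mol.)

From the Nernst equation, ln Q = nF(E° − E)/RT = 2×96485×(0.78 − 0.821)/(8.314×303) = -3.141, so Q = 0.0433.
With Q = [Fe²⁺]/[Cu²⁺] and the known concentrations, [Fe²⁺] in the numerator gives [Fe²⁺] = 6.1 × 10^-5 M.

6.1 × 10^-5 M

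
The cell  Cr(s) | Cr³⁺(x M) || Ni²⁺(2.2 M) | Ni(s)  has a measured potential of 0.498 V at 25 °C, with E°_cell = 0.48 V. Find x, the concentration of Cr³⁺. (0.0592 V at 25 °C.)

From the Nernst equation, log Q = n(E° − E)/0.0592 = 6(0.48 − 0.498)/0.0592 = -1.824, so Q = 0.0150.
With Q = [Cr³⁺]^2/[Ni²⁺]^3 and the known concentrations, [Cr³⁺]^2 in the numerator gives [Cr³⁺] = 0.4 M.

0.4 M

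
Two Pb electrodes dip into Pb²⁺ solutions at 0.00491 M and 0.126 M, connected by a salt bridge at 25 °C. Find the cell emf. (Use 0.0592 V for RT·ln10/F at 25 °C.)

Both half-cells are Pb²⁺/Pb, so E°_cell = 0. The concentrated side is the cathode; the cell reaction moves Pb²⁺ from high to low concentration with n = 2.
Q = [Pb²⁺]_dilute/[Pb²⁺]_conc = 0.00491/0.126 = 0.0390.
E = 0 − (0.0592/2) log Q = −(0.0592/2)(-1.409) = 0.0417 V.

0.042 V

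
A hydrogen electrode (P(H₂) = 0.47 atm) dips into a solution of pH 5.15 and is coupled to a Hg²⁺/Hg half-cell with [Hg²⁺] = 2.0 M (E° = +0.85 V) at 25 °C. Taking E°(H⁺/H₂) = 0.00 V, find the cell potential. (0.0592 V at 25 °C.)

The Hg²⁺/Hg couple is the cathode, so E°_cell = 0.85 V; n = 2.
[H⁺] = 10^(−5.15) = 7.1 × 10^-6 M, and Q = [H⁺]^2 / ([Hg²⁺]·P(H₂)) = 5.33 × 10^-11.
E = E° − (0.0592/2) log Q = 0.85 − (0.0592/2)(-10.273) = 1.154 V.

1.15 V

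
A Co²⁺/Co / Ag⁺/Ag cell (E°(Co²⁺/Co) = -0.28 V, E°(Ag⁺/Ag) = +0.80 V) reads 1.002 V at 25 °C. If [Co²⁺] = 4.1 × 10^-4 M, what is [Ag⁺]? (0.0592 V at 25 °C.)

From the Nernst equation, log Q = n(E° − E)/0.0592 = 2(1.08 − 1.002)/0.0592 = 2.635, so Q = 432.
With Q = [Co²⁺]/[Ag⁺]^2 and the known concentrations, [Ag⁺]^2 in the denominator gives [Ag⁺] = 9.7 × 10^-4 M.

9.7 × 10^-4 M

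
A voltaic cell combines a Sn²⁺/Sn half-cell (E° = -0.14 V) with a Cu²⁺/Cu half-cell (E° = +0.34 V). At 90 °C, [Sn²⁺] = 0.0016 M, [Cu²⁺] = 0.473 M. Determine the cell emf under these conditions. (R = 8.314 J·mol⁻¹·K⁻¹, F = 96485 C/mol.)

The Cu²⁺/Cu couple has the higher reduction potential and acts as the cathode, so E°_cell = +0.34 − (-0.14) = 0.48 V.
Balancing electrons gives n = 2; the reaction quotient is Q = [Sn²⁺]/[Cu²⁺] = 0.00338.
E = E° − (RT/nF) ln Q = 0.48 − (8.314×363)/(2×96485) × (-5.689) = 0.480 + 0.089 = 0.569 V.

0.569 V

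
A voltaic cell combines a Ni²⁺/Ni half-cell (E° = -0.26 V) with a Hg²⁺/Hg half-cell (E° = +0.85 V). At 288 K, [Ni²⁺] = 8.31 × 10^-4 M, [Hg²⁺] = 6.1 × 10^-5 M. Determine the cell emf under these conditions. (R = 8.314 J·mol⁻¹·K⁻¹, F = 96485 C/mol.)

The Hg²⁺/Hg couple has the higher reduction potential and acts as the cathode, so E°_cell = +0.85 − (-0.26) = 1.11 V.
Balancing electrons gives n = 2; the reaction quotient is Q = [Ni²⁺]/[Hg²⁺] = 13.6.
E = E° − (RT/nF) ln Q = 1.11 − (8.314×288)/(2×96485) × (2.612) = 1.110 − 0.032 = 1.078 V.

1.08 V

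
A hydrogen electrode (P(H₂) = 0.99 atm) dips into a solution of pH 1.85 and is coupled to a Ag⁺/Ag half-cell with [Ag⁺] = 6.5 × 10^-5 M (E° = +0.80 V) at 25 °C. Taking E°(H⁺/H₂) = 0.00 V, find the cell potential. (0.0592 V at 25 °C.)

The Ag⁺/Ag couple is the cathode, so E°_cell = 0.80 V; n = 2.
[H⁺] = 10^(−1.85) = 0.014 M, and Q = [H⁺]^2 / ([Ag⁺]^2·P(H₂)) = 4.77 × 10^4.
E = E° − (0.0592/2) log Q = 0.80 − (0.0592/2)(4.679) = 0.662 V.

0.66 V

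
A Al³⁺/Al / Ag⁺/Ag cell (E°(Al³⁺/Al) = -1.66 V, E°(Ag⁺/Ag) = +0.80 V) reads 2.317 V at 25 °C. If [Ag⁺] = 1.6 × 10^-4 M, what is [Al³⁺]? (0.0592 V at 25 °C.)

7.2 × 10^-5 M

From the Nernst equation, log Q = n(E° − E)/0.0592 = 3(2.46 − 2.317)/0.0592 = 7.247, so Q = 1.76 × 10^7.
With Q = [Al³⁺]/[Ag⁺]^3 and the known concentrations, [Al³⁺] in the numerator gives [Al³⁺] = 7.2 × 10^-5 M.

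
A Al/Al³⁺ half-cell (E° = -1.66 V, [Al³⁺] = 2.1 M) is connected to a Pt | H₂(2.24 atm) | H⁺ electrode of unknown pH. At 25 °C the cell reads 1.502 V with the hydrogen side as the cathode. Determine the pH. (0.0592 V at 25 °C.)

E°_cell = 1.66 V and n = 6.
log Q = n(E° − E)/0.0592 = 6×(1.66 − 1.502)/0.0592 = 16.014.
With Q = [Al³⁺]^2·P(H₂)^3 / [H⁺]^6, solving for [H⁺] gives log[H⁺] = -2.386, so pH = 2.39.

pH = 2.39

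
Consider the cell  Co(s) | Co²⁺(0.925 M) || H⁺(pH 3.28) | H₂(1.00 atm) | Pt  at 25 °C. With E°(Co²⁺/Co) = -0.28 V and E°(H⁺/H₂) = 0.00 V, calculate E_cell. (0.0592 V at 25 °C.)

The hydrogen couple is the cathode, so E°_cell = 0.28 V; n = 2.
[H⁺] = 10^(−3.28) = 5.2 × 10^-4 M, and Q = [Co²⁺]·P(H₂) / [H⁺]^2 = 3.36 × 10^6.
E = E° − (0.0592/2) log Q = 0.28 − (0.0592/2)(6.526) = 0.087 V.

0.087 V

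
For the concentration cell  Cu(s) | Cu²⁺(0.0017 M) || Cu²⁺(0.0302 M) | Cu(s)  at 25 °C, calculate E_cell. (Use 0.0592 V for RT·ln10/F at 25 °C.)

0.037 V

Both half-cells are Cu²⁺/Cu, so E°_cell = 0. The concentrated side is the cathode; the cell reaction moves Cu²⁺ from high to low concentration with n = 2.
Q = [Cu²⁺]_dilute/[Cu²⁺]_conc = 0.0017/0.0302 = 0.0563.
E = 0 − (0.0592/2) log Q = −(0.0592/2)(-1.250) = 0.0370 V.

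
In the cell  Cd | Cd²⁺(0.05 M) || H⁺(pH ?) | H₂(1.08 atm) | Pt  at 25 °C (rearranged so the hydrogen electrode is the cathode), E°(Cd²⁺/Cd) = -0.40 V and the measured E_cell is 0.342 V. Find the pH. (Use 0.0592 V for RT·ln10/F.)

E°_cell = 0.40 V and n = 2.
log Q = n(E° − E)/0.0592 = 2×(0.40 − 0.342)/0.0592 = 1.959.
With Q = [Cd²⁺]·P(H₂) / [H⁺]^2, solving for [H⁺] gives log[H⁺] = -1.614, so pH = 1.61.

pH = 1.61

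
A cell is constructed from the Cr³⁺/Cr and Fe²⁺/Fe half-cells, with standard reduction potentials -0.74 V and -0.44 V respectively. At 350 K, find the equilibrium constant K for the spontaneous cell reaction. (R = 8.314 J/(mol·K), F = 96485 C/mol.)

8.3 × 10^25

E°_cell = -0.44 − (-0.74) = 0.30 V, with n = 6 electrons transferred.
At equilibrium E = 0, so the Nernst equation gives ln K = nFE°/RT = (6)(96485)(0.30)/((8.314)(350)) = 59.68.
K = e^59.68 = 8.3 × 10^25.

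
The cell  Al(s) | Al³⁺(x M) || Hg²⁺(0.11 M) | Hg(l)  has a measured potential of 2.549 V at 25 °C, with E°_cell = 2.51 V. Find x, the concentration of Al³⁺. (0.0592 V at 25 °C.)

From the Nernst equation, log Q = n(E° − E)/0.0592 = 6(2.51 − 2.549)/0.0592 = -3.953, so Q = 1.12 × 10^-4.
With Q = [Al³⁺]^2/[Hg²⁺]^3 and the known concentrations, [Al³⁺]^2 in the numerator gives [Al³⁺] = 3.9 × 10^-4 M.

3.9 × 10^-4 M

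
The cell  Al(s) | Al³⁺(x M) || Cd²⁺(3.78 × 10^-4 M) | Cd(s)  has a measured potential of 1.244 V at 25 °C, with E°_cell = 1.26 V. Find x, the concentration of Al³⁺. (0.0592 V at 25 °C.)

4.8 × 10^-5 M

From the Nernst equation, log Q = n(E° − E)/0.0592 = 6(1.26 − 1.244)/0.0592 = 1.622, so Q = 41.8.
With Q = [Al³⁺]^2/[Cd²⁺]^3 and the known concentrations, [Al³⁺]^2 in the numerator gives [Al³⁺] = 4.8 × 10^-5 M.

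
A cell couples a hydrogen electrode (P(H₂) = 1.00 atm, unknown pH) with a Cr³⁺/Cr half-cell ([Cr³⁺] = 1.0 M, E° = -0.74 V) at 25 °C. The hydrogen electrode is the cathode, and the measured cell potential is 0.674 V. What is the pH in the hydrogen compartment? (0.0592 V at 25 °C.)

pH = 1.11

E°_cell = 0.74 V and n = 6.
log Q = n(E° − E)/0.0592 = 6×(0.74 − 0.674)/0.0592 = 6.689.
With Q = [Cr³⁺]^2·P(H₂)^3 / [H⁺]^6, solving for [H⁺] gives log[H⁺] = -1.115, so pH = 1.11.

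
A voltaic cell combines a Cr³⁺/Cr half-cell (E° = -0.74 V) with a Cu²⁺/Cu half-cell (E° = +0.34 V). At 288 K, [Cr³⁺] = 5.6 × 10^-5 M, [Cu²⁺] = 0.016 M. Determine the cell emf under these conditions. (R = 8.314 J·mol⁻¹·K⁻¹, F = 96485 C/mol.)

The Cu²⁺/Cu couple has the higher reduction potential and acts as the cathode, so E°_cell = +0.34 − (-0.74) = 1.08 V.
Balancing electrons gives n = 6; the reaction quotient is Q = [Cr³⁺]^2/[Cu²⁺]^3 = 7.66 × 10^-4.
E = E° − (RT/nF) ln Q = 1.08 − (8.314×288)/(6×96485) × (-7.175) = 1.080 + 0.030 = 1.110 V.

1.11 V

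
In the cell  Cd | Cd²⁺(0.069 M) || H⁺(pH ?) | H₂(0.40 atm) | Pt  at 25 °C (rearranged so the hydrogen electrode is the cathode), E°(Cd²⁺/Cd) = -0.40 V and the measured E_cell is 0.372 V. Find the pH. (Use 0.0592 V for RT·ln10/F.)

pH = 1.25

E°_cell = 0.40 V and n = 2.
log Q = n(E° − E)/0.0592 = 2×(0.40 − 0.372)/0.0592 = 0.946.
With Q = [Cd²⁺]·P(H₂) / [H⁺]^2, solving for [H⁺] gives log[H⁺] = -1.253, so pH = 1.25.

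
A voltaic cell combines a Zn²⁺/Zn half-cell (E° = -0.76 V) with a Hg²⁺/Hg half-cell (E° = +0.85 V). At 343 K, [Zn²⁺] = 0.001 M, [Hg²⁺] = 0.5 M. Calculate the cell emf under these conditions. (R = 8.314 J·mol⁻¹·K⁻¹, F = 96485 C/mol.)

1.70 V

The Hg²⁺/Hg couple has the higher reduction potential and acts as the cathode, so E°_cell = +0.85 − (-0.76) = 1.61 V.
Balancing electrons gives n = 2; the reaction quotient is Q = [Zn²⁺]/[Hg²⁺] = 0.00200.
E = E° − (RT/nF) ln Q = 1.61 − (8.314×343)/(2×96485) × (-6.215) = 1.610 + 0.092 = 1.702 V.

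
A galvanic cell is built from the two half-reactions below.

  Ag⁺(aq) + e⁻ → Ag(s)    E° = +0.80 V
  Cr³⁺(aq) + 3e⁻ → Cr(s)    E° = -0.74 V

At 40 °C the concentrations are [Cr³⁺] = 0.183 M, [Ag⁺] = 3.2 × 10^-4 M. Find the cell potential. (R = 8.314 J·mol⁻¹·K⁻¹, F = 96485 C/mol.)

1.34 V

The Ag⁺/Ag couple has the higher reduction potential and acts as the cathode, so E°_cell = +0.80 − (-0.74) = 1.54 V.
Balancing electrons gives n = 3; the reaction quotient is Q = [Cr³⁺]/[Ag⁺]^3 = 5.58 × 10^9.
E = E° − (RT/nF) ln Q = 1.54 − (8.314×313)/(3×96485) × (22.443) = 1.540 − 0.202 = 1.338 V.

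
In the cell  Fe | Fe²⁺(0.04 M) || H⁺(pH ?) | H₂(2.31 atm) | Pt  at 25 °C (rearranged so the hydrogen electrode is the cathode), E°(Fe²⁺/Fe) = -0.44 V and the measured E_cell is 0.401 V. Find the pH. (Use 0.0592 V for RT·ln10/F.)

pH = 1.18

E°_cell = 0.44 V and n = 2.
log Q = n(E° − E)/0.0592 = 2×(0.44 − 0.401)/0.0592 = 1.318.
With Q = [Fe²⁺]·P(H₂) / [H⁺]^2, solving for [H⁺] gives log[H⁺] = -1.176, so pH = 1.18.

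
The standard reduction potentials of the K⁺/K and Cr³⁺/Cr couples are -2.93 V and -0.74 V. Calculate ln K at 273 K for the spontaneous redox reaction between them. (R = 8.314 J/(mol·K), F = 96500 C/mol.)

ln K = 279.3

E°_cell = -0.74 − (-2.93) = 2.19 V, with n = 3 electrons transferred.
At equilibrium E = 0, so the Nernst equation gives ln K = nFE°/RT = (3)(96500)(2.19)/((8.314)(273)) = 279.33.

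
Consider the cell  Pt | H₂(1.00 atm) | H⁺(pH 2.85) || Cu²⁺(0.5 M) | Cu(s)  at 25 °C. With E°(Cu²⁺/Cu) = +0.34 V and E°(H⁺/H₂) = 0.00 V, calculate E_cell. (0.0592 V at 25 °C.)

The Cu²⁺/Cu couple is the cathode, so E°_cell = 0.34 V; n = 2.
[H⁺] = 10^(−2.85) = 0.0014 M, and Q = [H⁺]^2 / ([Cu²⁺]·P(H₂)) = 3.99 × 10^-6.
E = E° − (0.0592/2) log Q = 0.34 − (0.0592/2)(-5.399) = 0.500 V.

0.50 V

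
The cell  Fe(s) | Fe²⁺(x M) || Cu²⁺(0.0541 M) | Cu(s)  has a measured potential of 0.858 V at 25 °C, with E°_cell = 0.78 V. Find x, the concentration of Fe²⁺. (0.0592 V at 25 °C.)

From the Nernst equation, log Q = n(E° − E)/0.0592 = 2(0.78 − 0.858)/0.0592 = -2.635, so Q = 0.00232.
With Q = [Fe²⁺]/[Cu²⁺] and the known concentrations, [Fe²⁺] in the numerator gives [Fe²⁺] = 1.3 × 10^-4 M.

1.3 × 10^-4 M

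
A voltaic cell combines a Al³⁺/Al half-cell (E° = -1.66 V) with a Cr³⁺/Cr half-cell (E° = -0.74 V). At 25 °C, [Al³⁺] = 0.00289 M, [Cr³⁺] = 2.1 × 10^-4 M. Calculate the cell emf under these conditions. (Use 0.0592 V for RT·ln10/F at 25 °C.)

0.898 V

The Cr³⁺/Cr couple has the higher reduction potential and acts as the cathode, so E°_cell = -0.74 − (-1.66) = 0.92 V.
Balancing electrons gives n = 3; the reaction quotient is Q = [Al³⁺]/[Cr³⁺] = 13.8.
At 25 °C, E = E° − (0.0592/n) log Q = 0.92 − (0.0592/3)(1.139) = 0.920 − 0.022 = 0.898 V.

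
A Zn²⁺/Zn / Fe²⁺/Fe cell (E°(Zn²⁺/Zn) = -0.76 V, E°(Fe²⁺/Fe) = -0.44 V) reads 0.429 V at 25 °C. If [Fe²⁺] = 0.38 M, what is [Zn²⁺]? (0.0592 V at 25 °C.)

From the Nernst equation, log Q = n(E° − E)/0.0592 = 2(0.32 − 0.429)/0.0592 = -3.682, so Q = 2.08 × 10^-4.
With Q = [Zn²⁺]/[Fe²⁺] and the known concentrations, [Zn²⁺] in the numerator gives [Zn²⁺] = 7.9 × 10^-5 M.

7.9 × 10^-5 M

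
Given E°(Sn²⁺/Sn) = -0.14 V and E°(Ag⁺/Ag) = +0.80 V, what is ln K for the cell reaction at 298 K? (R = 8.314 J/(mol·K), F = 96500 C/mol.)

E°_cell = +0.80 − (-0.14) = 0.94 V, with n = 2 electrons transferred.
At equilibrium E = 0, so the Nernst equation gives ln K = nFE°/RT = (2)(96500)(0.94)/((8.314)(298)) = 73.22.

ln K = 73.2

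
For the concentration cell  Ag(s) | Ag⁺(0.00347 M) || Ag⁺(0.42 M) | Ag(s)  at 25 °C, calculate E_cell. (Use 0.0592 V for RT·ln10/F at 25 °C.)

Both half-cells are Ag⁺/Ag, so E°_cell = 0. The concentrated side is the cathode; the cell reaction moves Ag⁺ from high to low concentration with n = 1.
Q = [Ag⁺]_dilute/[Ag⁺]_conc = 0.00347/0.42 = 0.00826.
E = 0 − (0.0592/1) log Q = −(0.0592/1)(-2.083) = 0.1233 V.

0.12 V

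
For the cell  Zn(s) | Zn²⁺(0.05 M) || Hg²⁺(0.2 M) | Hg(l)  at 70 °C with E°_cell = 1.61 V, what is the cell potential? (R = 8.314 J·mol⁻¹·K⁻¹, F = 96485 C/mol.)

Balancing electrons gives n = 2; the reaction quotient is Q = [Zn²⁺]/[Hg²⁺] = 0.250.
E = E° − (RT/nF) ln Q = 1.61 − (8.314×343)/(2×96485) × (-1.386) = 1.610 + 0.020 = 1.630 V.

1.63 V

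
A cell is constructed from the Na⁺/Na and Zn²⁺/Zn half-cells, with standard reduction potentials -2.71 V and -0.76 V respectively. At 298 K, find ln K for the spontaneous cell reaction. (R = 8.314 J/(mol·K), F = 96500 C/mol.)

E°_cell = -0.76 − (-2.71) = 1.95 V, with n = 2 electrons transferred.
At equilibrium E = 0, so the Nernst equation gives ln K = nFE°/RT = (2)(96500)(1.95)/((8.314)(298)) = 151.90.

ln K = 151.9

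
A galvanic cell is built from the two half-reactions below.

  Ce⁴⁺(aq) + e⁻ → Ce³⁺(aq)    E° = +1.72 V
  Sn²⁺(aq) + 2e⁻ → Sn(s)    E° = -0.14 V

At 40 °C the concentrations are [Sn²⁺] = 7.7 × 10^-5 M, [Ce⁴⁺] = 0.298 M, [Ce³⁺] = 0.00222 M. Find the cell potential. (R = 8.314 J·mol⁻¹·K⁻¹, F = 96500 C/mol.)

The Ce⁴⁺/Ce³⁺ couple has the higher reduction potential and acts as the cathode, so E°_cell = +1.72 − (-0.14) = 1.86 V.
Balancing electrons gives n = 2; the reaction quotient is Q = [Sn²⁺]·[Ce³⁺]^2/[Ce⁴⁺]^2 = 4.27 × 10^-9.
E = E° − (RT/nF) ln Q = 1.86 − (8.314×313)/(2×96500) × (-19.271) = 1.860 + 0.260 = 2.120 V.

2.12 V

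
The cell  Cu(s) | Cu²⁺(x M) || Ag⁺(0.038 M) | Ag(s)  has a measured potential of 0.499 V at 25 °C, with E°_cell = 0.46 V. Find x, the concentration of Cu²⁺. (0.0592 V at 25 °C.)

From the Nernst equation, log Q = n(E° − E)/0.0592 = 2(0.46 − 0.499)/0.0592 = -1.318, so Q = 0.0481.
With Q = [Cu²⁺]/[Ag⁺]^2 and the known concentrations, [Cu²⁺] in the numerator gives [Cu²⁺] = 7 × 10^-5 M.

7 × 10^-5 M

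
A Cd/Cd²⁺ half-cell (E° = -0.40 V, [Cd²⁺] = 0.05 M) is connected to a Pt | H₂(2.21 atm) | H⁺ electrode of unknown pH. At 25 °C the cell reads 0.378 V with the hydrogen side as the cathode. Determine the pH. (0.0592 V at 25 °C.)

E°_cell = 0.40 V and n = 2.
log Q = n(E° − E)/0.0592 = 2×(0.40 − 0.378)/0.0592 = 0.743.
With Q = [Cd²⁺]·P(H₂) / [H⁺]^2, solving for [H⁺] gives log[H⁺] = -0.850, so pH = 0.85.

pH = 0.85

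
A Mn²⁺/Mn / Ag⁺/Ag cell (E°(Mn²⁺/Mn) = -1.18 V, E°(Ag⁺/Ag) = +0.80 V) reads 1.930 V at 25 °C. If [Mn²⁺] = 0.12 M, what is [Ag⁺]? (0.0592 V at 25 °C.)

0.05 M

From the Nernst equation, log Q = n(E° − E)/0.0592 = 2(1.98 − 1.930)/0.0592 = 1.689, so Q = 48.9.
With Q = [Mn²⁺]/[Ag⁺]^2 and the known concentrations, [Ag⁺]^2 in the denominator gives [Ag⁺] = 0.05 M.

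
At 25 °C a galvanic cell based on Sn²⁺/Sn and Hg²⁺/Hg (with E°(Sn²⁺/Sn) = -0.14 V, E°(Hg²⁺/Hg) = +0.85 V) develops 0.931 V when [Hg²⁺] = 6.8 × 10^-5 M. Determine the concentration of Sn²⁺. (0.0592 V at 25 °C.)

0.0067 M

From the Nernst equation, log Q = n(E° − E)/0.0592 = 2(0.99 − 0.931)/0.0592 = 1.993, so Q = 98.5.
With Q = [Sn²⁺]/[Hg²⁺] and the known concentrations, [Sn²⁺] in the numerator gives [Sn²⁺] = 0.0067 M.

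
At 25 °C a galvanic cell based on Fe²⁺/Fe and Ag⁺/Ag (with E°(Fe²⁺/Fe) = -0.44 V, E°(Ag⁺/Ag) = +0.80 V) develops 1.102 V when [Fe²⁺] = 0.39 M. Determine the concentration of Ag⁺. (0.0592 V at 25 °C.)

0.0029 M

From the Nernst equation, log Q = n(E° − E)/0.0592 = 2(1.24 − 1.102)/0.0592 = 4.662, so Q = 4.59 × 10^4.
With Q = [Fe²⁺]/[Ag⁺]^2 and the known concentrations, [Ag⁺]^2 in the denominator gives [Ag⁺] = 0.0029 M.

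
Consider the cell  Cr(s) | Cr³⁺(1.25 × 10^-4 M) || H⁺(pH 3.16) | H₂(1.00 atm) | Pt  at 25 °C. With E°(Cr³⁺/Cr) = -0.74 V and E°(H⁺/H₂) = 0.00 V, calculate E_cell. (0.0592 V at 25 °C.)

The hydrogen couple is the cathode, so E°_cell = 0.74 V; n = 6.
[H⁺] = 10^(−3.16) = 6.9 × 10^-4 M, and Q = [Cr³⁺]^2·P(H₂)^3 / [H⁺]^6 = 1.43 × 10^11.
E = E° − (0.0592/6) log Q = 0.74 − (0.0592/6)(11.154) = 0.630 V.

0.63 V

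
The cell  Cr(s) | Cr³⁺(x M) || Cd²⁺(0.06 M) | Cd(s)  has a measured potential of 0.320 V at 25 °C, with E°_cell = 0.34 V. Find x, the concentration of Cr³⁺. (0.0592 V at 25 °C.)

0.15 M

From the Nernst equation, log Q = n(E° − E)/0.0592 = 6(0.34 − 0.320)/0.0592 = 2.027, so Q = 106.
With Q = [Cr³⁺]^2/[Cd²⁺]^3 and the known concentrations, [Cr³⁺]^2 in the numerator gives [Cr³⁺] = 0.15 M.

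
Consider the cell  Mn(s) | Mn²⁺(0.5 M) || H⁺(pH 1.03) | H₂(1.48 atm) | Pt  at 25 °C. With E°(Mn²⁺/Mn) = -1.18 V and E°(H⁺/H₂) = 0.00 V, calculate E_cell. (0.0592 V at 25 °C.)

The hydrogen couple is the cathode, so E°_cell = 1.18 V; n = 2.
[H⁺] = 10^(−1.03) = 0.093 M, and Q = [Mn²⁺]·P(H₂) / [H⁺]^2 = 85.0.
E = E° − (0.0592/2) log Q = 1.18 − (0.0592/2)(1.929) = 1.123 V.

1.12 V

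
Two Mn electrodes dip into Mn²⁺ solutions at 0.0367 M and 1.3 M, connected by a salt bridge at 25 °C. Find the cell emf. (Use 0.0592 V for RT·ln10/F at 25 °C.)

Both half-cells are Mn²⁺/Mn, so E°_cell = 0. The concentrated side is the cathode; the cell reaction moves Mn²⁺ from high to low concentration with n = 2.
Q = [Mn²⁺]_dilute/[Mn²⁺]_conc = 0.0367/1.3 = 0.0282.
E = 0 − (0.0592/2) log Q = −(0.0592/2)(-1.549) = 0.0459 V.

0.046 V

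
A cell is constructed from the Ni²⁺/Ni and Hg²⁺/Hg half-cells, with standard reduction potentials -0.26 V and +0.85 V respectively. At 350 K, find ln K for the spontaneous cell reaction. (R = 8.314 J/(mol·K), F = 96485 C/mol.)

E°_cell = +0.85 − (-0.26) = 1.11 V, with n = 2 electrons transferred.
At equilibrium E = 0, so the Nernst equation gives ln K = nFE°/RT = (2)(96485)(1.11)/((8.314)(350)) = 73.61.

ln K = 73.6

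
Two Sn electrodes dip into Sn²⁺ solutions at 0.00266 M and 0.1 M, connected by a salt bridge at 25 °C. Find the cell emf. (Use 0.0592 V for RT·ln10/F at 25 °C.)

0.047 V

Both half-cells are Sn²⁺/Sn, so E°_cell = 0. The concentrated side is the cathode; the cell reaction moves Sn²⁺ from high to low concentration with n = 2.
Q = [Sn²⁺]_dilute/[Sn²⁺]_conc = 0.00266/0.1 = 0.0266.
E = 0 − (0.0592/2) log Q = −(0.0592/2)(-1.575) = 0.0466 V.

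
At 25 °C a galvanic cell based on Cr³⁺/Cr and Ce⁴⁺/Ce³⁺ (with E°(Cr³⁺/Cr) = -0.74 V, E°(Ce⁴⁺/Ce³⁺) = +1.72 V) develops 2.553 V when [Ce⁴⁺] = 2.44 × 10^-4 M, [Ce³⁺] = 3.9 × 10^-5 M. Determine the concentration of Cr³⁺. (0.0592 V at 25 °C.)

From the Nernst equation, log Q = n(E° − E)/0.0592 = 3(2.46 − 2.553)/0.0592 = -4.713, so Q = 1.94 × 10^-5.
With Q = [Cr³⁺]·[Ce³⁺]^3/[Ce⁴⁺]^3 and the known concentrations, [Cr³⁺] in the numerator gives [Cr³⁺] = 0.0047 M.

0.0047 M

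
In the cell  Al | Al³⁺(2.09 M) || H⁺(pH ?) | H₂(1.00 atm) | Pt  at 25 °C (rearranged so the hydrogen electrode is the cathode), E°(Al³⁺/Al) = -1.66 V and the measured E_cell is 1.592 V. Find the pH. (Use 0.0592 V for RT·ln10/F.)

E°_cell = 1.66 V and n = 6.
log Q = n(E° − E)/0.0592 = 6×(1.66 − 1.592)/0.0592 = 6.892.
With Q = [Al³⁺]^2·P(H₂)^3 / [H⁺]^6, solving for [H⁺] gives log[H⁺] = -1.042, so pH = 1.04.

pH = 1.04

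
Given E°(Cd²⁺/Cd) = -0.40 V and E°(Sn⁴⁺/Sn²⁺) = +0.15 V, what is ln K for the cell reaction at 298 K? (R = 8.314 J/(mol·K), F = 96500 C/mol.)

E°_cell = +0.15 − (-0.40) = 0.55 V, with n = 2 electrons transferred.
At equilibrium E = 0, so the Nernst equation gives ln K = nFE°/RT = (2)(96500)(0.55)/((8.314)(298)) = 42.84.

ln K = 42.8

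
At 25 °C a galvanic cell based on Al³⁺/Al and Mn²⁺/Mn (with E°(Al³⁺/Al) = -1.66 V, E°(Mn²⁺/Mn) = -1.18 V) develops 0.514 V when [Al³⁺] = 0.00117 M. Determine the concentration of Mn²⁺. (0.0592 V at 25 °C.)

0.16 M

From the Nernst equation, log Q = n(E° − E)/0.0592 = 6(0.48 − 0.514)/0.0592 = -3.446, so Q = 3.58 × 10^-4.
With Q = [Al³⁺]^2/[Mn²⁺]^3 and the known concentrations, [Mn²⁺]^3 in the denominator gives [Mn²⁺] = 0.16 M.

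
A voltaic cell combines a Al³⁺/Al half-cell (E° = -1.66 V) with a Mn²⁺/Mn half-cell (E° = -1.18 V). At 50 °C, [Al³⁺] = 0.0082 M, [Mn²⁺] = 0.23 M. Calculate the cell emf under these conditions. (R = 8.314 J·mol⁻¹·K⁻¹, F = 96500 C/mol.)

0.504 V

The Mn²⁺/Mn couple has the higher reduction potential and acts as the cathode, so E°_cell = -1.18 − (-1.66) = 0.48 V.
Balancing electrons gives n = 6; the reaction quotient is Q = [Al³⁺]^2/[Mn²⁺]^3 = 0.00553.
E = E° − (RT/nF) ln Q = 0.48 − (8.314×323)/(6×96500) × (-5.198) = 0.480 + 0.024 = 0.504 V.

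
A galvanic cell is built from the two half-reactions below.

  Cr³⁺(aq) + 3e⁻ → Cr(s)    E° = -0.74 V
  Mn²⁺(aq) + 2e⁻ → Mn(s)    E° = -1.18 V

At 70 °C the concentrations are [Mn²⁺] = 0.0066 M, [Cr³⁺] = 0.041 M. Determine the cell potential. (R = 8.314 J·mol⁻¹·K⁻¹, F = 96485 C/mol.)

0.483 V

The Cr³⁺/Cr couple has the higher reduction potential and acts as the cathode, so E°_cell = -0.74 − (-1.18) = 0.44 V.
Balancing electrons gives n = 6; the reaction quotient is Q = [Mn²⁺]^3/[Cr³⁺]^2 = 1.71 × 10^-4.
E = E° − (RT/nF) ln Q = 0.44 − (8.314×343)/(6×96485) × (-8.674) = 0.440 + 0.043 = 0.483 V.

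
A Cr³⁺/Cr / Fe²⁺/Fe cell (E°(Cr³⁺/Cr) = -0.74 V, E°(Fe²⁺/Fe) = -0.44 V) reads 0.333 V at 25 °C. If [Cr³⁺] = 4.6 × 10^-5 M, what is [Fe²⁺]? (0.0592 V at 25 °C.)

0.017 M

From the Nernst equation, log Q = n(E° − E)/0.0592 = 6(0.30 − 0.333)/0.0592 = -3.345, so Q = 4.52 × 10^-4.
With Q = [Cr³⁺]^2/[Fe²⁺]^3 and the known concentrations, [Fe²⁺]^3 in the denominator gives [Fe²⁺] = 0.017 M.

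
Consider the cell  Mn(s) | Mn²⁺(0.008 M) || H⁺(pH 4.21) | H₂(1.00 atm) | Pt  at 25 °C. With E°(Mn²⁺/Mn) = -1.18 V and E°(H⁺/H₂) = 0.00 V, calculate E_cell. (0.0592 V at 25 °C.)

The hydrogen couple is the cathode, so E°_cell = 1.18 V; n = 2.
[H⁺] = 10^(−4.21) = 6.2 × 10^-5 M, and Q = [Mn²⁺]·P(H₂) / [H⁺]^2 = 2.1 × 10^6.
E = E° − (0.0592/2) log Q = 1.18 − (0.0592/2)(6.323) = 0.993 V.

0.99 V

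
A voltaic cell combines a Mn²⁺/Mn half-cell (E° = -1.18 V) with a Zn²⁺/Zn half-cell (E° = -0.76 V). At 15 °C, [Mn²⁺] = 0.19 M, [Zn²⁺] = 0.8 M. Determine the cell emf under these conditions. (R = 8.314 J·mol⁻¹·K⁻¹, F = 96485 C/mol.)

0.438 V

The Zn²⁺/Zn couple has the higher reduction potential and acts as the cathode, so E°_cell = -0.76 − (-1.18) = 0.42 V.
Balancing electrons gives n = 2; the reaction quotient is Q = [Mn²⁺]/[Zn²⁺] = 0.237.
E = E° − (RT/nF) ln Q = 0.42 − (8.314×288)/(2×96485) × (-1.438) = 0.420 + 0.018 = 0.438 V.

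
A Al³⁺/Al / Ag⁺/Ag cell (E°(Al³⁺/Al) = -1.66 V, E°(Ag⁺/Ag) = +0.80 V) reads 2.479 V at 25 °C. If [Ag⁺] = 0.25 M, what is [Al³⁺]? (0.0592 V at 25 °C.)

0.0017 M

From the Nernst equation, log Q = n(E° − E)/0.0592 = 3(2.46 − 2.479)/0.0592 = -0.963, so Q = 0.109.
With Q = [Al³⁺]/[Ag⁺]^3 and the known concentrations, [Al³⁺] in the numerator gives [Al³⁺] = 0.0017 M.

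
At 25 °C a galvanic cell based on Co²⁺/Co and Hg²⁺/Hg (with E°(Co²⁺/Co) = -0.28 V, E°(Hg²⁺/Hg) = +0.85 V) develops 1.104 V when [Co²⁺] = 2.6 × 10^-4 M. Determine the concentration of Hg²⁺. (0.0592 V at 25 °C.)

From the Nernst equation, log Q = n(E° − E)/0.0592 = 2(1.13 − 1.104)/0.0592 = 0.878, so Q = 7.56.
With Q = [Co²⁺]/[Hg²⁺] and the known concentrations, [Hg²⁺] in the denominator gives [Hg²⁺] = 3.4 × 10^-5 M.

3.4 × 10^-5 M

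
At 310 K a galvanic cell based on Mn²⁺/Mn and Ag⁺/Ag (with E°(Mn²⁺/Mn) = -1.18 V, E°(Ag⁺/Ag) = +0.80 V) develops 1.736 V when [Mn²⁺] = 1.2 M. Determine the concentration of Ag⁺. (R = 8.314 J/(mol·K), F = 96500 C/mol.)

From the Nernst equation, ln Q = nF(E° − E)/RT = 2×96500×(1.98 − 1.736)/(8.314×310) = 18.272, so Q = 8.61 × 10^7.
With Q = [Mn²⁺]/[Ag⁺]^2 and the known concentrations, [Ag⁺]^2 in the denominator gives [Ag⁺] = 1.2 × 10^-4 M.

1.2 × 10^-4 M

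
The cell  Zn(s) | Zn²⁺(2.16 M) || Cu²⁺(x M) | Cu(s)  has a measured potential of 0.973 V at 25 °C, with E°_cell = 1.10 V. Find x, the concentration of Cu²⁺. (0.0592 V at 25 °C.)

1.1 × 10^-4 M

From the Nernst equation, log Q = n(E° − E)/0.0592 = 2(1.10 − 0.973)/0.0592 = 4.291, so Q = 1.95 × 10^4.
With Q = [Zn²⁺]/[Cu²⁺] and the known concentrations, [Cu²⁺] in the denominator gives [Cu²⁺] = 1.1 × 10^-4 M.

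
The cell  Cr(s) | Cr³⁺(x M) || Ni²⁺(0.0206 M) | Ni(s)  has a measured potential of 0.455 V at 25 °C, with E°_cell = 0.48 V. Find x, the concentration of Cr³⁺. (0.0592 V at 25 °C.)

0.055 M

From the Nernst equation, log Q = n(E° − E)/0.0592 = 6(0.48 − 0.455)/0.0592 = 2.534, so Q = 342.
With Q = [Cr³⁺]^2/[Ni²⁺]^3 and the known concentrations, [Cr³⁺]^2 in the numerator gives [Cr³⁺] = 0.055 M.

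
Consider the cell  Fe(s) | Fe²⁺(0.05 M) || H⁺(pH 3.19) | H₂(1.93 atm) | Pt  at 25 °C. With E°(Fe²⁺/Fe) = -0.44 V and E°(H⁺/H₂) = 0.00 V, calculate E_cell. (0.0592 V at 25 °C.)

0.28 V

The hydrogen couple is the cathode, so E°_cell = 0.44 V; n = 2.
[H⁺] = 10^(−3.19) = 6.5 × 10^-4 M, and Q = [Fe²⁺]·P(H₂) / [H⁺]^2 = 2.31 × 10^5.
E = E° − (0.0592/2) log Q = 0.44 − (0.0592/2)(5.365) = 0.281 V.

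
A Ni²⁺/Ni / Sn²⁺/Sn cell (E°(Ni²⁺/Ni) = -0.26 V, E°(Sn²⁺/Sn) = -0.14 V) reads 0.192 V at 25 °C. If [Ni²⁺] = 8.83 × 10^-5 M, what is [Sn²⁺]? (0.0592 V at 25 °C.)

0.024 M

From the Nernst equation, log Q = n(E° − E)/0.0592 = 2(0.12 − 0.192)/0.0592 = -2.432, so Q = 0.00369.
With Q = [Ni²⁺]/[Sn²⁺] and the known concentrations, [Sn²⁺] in the denominator gives [Sn²⁺] = 0.024 M.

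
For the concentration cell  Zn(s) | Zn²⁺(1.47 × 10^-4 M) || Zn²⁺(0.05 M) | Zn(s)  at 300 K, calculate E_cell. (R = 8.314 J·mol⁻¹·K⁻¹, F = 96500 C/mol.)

0.075 V

Both half-cells are Zn²⁺/Zn, so E°_cell = 0. The concentrated side is the cathode; the cell reaction moves Zn²⁺ from high to low concentration with n = 2.
Q = [Zn²⁺]_dilute/[Zn²⁺]_conc = 1.47 × 10^-4/0.05 = 0.00294.
E = 0 − (RT/nF) ln Q = −((8.314×300)/(2×96500))(-5.829) = 0.0753 V.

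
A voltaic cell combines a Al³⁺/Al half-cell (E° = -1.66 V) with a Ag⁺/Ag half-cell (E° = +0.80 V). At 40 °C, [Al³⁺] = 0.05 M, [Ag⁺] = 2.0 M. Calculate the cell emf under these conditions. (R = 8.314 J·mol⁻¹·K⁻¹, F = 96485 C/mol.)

The Ag⁺/Ag couple has the higher reduction potential and acts as the cathode, so E°_cell = +0.80 − (-1.66) = 2.46 V.
Balancing electrons gives n = 3; the reaction quotient is Q = [Al³⁺]/[Ag⁺]^3 = 0.00625.
E = E° − (RT/nF) ln Q = 2.46 − (8.314×313)/(3×96485) × (-5.075) = 2.460 + 0.046 = 2.506 V.

2.51 V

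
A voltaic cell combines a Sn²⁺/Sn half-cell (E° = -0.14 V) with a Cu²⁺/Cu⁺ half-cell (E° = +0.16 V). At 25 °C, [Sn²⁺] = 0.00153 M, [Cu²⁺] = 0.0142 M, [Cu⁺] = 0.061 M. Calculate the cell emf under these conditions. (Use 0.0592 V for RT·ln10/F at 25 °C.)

The Cu²⁺/Cu⁺ couple has the higher reduction potential and acts as the cathode, so E°_cell = +0.16 − (-0.14) = 0.30 V.
Balancing electrons gives n = 2; the reaction quotient is Q = [Sn²⁺]·[Cu⁺]^2/[Cu²⁺]^2 = 0.0282.
At 25 °C, E = E° − (0.0592/n) log Q = 0.30 − (0.0592/2)(-1.549) = 0.300 + 0.046 = 0.346 V.

0.346 V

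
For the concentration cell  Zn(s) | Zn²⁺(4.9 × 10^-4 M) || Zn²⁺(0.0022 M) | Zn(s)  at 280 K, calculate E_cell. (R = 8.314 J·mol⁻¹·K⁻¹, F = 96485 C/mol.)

Both half-cells are Zn²⁺/Zn, so E°_cell = 0. The concentrated side is the cathode; the cell reaction moves Zn²⁺ from high to low concentration with n = 2.
Q = [Zn²⁺]_dilute/[Zn²⁺]_conc = 4.9 × 10^-4/0.0022 = 0.223.
E = 0 − (RT/nF) ln Q = −((8.314×280)/(2×96485))(-1.502) = 0.0181 V.

0.018 V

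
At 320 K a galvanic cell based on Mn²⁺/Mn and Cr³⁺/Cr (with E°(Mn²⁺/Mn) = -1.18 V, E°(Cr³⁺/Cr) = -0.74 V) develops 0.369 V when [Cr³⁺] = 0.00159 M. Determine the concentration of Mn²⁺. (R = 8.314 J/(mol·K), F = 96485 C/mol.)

2.3 M

From the Nernst equation, ln Q = nF(E° − E)/RT = 6×96485×(0.44 − 0.369)/(8.314×320) = 15.449, so Q = 5.12 × 10^6.
With Q = [Mn²⁺]^3/[Cr³⁺]^2 and the known concentrations, [Mn²⁺]^3 in the numerator gives [Mn²⁺] = 2.3 M.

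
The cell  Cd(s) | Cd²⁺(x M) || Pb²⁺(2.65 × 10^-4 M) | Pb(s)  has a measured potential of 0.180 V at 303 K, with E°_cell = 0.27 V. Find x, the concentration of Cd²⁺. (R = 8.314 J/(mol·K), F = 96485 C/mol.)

From the Nernst equation, ln Q = nF(E° − E)/RT = 2×96485×(0.27 − 0.180)/(8.314×303) = 6.894, so Q = 986.
With Q = [Cd²⁺]/[Pb²⁺] and the known concentrations, [Cd²⁺] in the numerator gives [Cd²⁺] = 0.26 M.

0.26 M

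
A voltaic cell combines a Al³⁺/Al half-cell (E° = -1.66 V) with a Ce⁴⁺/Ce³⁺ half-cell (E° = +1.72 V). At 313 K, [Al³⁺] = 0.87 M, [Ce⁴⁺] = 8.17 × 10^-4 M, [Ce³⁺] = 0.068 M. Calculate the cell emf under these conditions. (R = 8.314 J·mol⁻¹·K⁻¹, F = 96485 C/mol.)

The Ce⁴⁺/Ce³⁺ couple has the higher reduction potential and acts as the cathode, so E°_cell = +1.72 − (-1.66) = 3.38 V.
Balancing electrons gives n = 3; the reaction quotient is Q = [Al³⁺]·[Ce³⁺]^3/[Ce⁴⁺]^3 = 5.02 × 10^5.
E = E° − (RT/nF) ln Q = 3.38 − (8.314×313)/(3×96485) × (13.126) = 3.380 − 0.118 = 3.262 V.

3.26 V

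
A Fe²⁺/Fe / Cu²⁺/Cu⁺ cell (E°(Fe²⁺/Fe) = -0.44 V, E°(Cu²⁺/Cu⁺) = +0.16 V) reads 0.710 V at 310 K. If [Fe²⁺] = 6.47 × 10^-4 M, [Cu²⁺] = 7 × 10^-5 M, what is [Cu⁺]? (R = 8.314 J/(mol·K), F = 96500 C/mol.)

From the Nernst equation, ln Q = nF(E° − E)/RT = 2×96500×(0.60 − 0.710)/(8.314×310) = -8.237, so Q = 2.65 × 10^-4.
With Q = [Fe²⁺]·[Cu⁺]^2/[Cu²⁺]^2 and the known concentrations, [Cu⁺]^2 in the numerator gives [Cu⁺] = 4.5 × 10^-5 M.

4.5 × 10^-5 M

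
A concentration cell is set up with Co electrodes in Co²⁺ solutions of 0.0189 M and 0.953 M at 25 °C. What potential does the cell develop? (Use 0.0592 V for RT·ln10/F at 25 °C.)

Both half-cells are Co²⁺/Co, so E°_cell = 0. The concentrated side is the cathode; the cell reaction moves Co²⁺ from high to low concentration with n = 2.
Q = [Co²⁺]_dilute/[Co²⁺]_conc = 0.0189/0.953 = 0.0198.
E = 0 − (0.0592/2) log Q = −(0.0592/2)(-1.703) = 0.0504 V.

0.050 V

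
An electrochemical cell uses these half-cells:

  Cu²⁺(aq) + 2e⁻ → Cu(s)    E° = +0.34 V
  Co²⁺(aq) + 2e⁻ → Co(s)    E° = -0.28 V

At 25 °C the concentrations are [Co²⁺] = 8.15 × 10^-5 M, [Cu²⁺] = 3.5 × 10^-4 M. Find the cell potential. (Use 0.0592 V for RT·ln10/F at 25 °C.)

0.639 V

The Cu²⁺/Cu couple has the higher reduction potential and acts as the cathode, so E°_cell = +0.34 − (-0.28) = 0.62 V.
Balancing electrons gives n = 2; the reaction quotient is Q = [Co²⁺]/[Cu²⁺] = 0.233.
At 25 °C, E = E° − (0.0592/n) log Q = 0.62 − (0.0592/2)(-0.633) = 0.620 + 0.019 = 0.639 V.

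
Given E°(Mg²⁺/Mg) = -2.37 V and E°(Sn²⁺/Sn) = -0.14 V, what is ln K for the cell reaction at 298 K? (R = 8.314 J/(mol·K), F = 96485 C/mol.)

E°_cell = -0.14 − (-2.37) = 2.23 V, with n = 2 electrons transferred.
At equilibrium E = 0, so the Nernst equation gives ln K = nFE°/RT = (2)(96485)(2.23)/((8.314)(298)) = 173.69.

ln K = 173.7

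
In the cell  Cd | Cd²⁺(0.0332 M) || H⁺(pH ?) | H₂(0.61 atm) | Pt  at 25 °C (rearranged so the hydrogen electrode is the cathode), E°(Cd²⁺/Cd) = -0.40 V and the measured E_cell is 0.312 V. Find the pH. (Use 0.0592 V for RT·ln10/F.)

E°_cell = 0.40 V and n = 2.
log Q = n(E° − E)/0.0592 = 2×(0.40 − 0.312)/0.0592 = 2.973.
With Q = [Cd²⁺]·P(H₂) / [H⁺]^2, solving for [H⁺] gives log[H⁺] = -2.333, so pH = 2.33.

pH = 2.33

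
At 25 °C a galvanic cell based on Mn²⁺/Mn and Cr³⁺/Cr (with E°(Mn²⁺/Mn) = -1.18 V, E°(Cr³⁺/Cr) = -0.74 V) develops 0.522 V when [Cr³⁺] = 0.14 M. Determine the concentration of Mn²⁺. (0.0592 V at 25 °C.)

From the Nernst equation, log Q = n(E° − E)/0.0592 = 6(0.44 − 0.522)/0.0592 = -8.311, so Q = 4.89 × 10^-9.
With Q = [Mn²⁺]^3/[Cr³⁺]^2 and the known concentrations, [Mn²⁺]^3 in the numerator gives [Mn²⁺] = 4.6 × 10^-4 M.

4.6 × 10^-4 M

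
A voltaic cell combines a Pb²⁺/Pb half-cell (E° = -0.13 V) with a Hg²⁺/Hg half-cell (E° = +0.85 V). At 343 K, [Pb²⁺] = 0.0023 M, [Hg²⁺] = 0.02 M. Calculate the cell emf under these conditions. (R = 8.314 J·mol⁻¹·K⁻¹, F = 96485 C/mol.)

The Hg²⁺/Hg couple has the higher reduction potential and acts as the cathode, so E°_cell = +0.85 − (-0.13) = 0.98 V.
Balancing electrons gives n = 2; the reaction quotient is Q = [Pb²⁺]/[Hg²⁺] = 0.115.
E = E° − (RT/nF) ln Q = 0.98 − (8.314×343)/(2×96485) × (-2.163) = 0.980 + 0.032 = 1.012 V.

1.01 V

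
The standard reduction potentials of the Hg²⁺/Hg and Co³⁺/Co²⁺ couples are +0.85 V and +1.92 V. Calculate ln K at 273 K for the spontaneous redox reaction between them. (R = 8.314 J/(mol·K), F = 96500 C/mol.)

E°_cell = +1.92 − (+0.85) = 1.07 V, with n = 2 electrons transferred.
At equilibrium E = 0, so the Nernst equation gives ln K = nFE°/RT = (2)(96500)(1.07)/((8.314)(273)) = 90.98.

ln K = 91.0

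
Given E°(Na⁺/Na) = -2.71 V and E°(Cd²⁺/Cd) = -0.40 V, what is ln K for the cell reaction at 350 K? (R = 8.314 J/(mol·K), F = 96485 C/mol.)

ln K = 153.2

E°_cell = -0.40 − (-2.71) = 2.31 V, with n = 2 electrons transferred.
At equilibrium E = 0, so the Nernst equation gives ln K = nFE°/RT = (2)(96485)(2.31)/((8.314)(350)) = 153.19.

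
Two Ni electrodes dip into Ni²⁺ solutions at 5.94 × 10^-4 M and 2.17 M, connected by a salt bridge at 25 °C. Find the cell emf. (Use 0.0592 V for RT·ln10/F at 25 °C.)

Both half-cells are Ni²⁺/Ni, so E°_cell = 0. The concentrated side is the cathode; the cell reaction moves Ni²⁺ from high to low concentration with n = 2.
Q = [Ni²⁺]_dilute/[Ni²⁺]_conc = 5.94 × 10^-4/2.17 = 2.74 × 10^-4.
E = 0 − (0.0592/2) log Q = −(0.0592/2)(-3.563) = 0.1055 V.

0.11 V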